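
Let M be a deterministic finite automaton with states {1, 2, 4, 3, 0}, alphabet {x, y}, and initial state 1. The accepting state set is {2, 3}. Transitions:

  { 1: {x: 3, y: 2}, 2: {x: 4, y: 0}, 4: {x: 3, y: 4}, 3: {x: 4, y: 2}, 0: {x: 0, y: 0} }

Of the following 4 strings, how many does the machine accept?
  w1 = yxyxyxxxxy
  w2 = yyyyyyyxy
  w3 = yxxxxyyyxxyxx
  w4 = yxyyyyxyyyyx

1

w1: Trace: 1 -y-> 2 -x-> 4 -y-> 4 -x-> 3 -y-> 2 -x-> 4 -x-> 3 -x-> 4 -x-> 3 -y-> 2  → end 2, accepted
w2: Trace: 1 -y-> 2 -y-> 0 -y-> 0 -y-> 0 -y-> 0 -y-> 0 -y-> 0 -x-> 0 -y-> 0  → end 0, rejected
w3: Trace: 1 -y-> 2 -x-> 4 -x-> 3 -x-> 4 -x-> 3 -y-> 2 -y-> 0 -y-> 0 -x-> 0 -x-> 0 -y-> 0 -x-> 0 -x-> 0  → end 0, rejected
w4: Trace: 1 -y-> 2 -x-> 4 -y-> 4 -y-> 4 -y-> 4 -y-> 4 -x-> 3 -y-> 2 -y-> 0 -y-> 0 -y-> 0 -x-> 0  → end 0, rejected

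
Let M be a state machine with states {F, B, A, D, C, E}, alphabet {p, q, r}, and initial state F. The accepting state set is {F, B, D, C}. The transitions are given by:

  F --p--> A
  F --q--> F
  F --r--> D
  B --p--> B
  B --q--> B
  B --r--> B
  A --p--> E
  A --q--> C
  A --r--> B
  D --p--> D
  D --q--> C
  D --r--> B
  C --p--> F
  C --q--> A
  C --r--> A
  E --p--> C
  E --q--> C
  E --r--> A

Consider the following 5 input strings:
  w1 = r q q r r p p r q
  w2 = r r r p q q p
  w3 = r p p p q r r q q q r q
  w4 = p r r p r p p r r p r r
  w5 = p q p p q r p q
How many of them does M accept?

5

w1:
  start at F
  read 'r': F → D
  read 'q': D → C
  read 'q': C → A
  read 'r': A → B
  read 'r': B → B
  read 'p': B → B
  read 'p': B → B
  read 'r': B → B
  read 'q': B → B
  end B, accepted
w2:
  start at F
  read 'r': F → D
  read 'r': D → B
  read 'r': B → B
  read 'p': B → B
  read 'q': B → B
  read 'q': B → B
  read 'p': B → B
  end B, accepted
w3:
  start at F
  read 'r': F → D
  read 'p': D → D
  read 'p': D → D
  read 'p': D → D
  read 'q': D → C
  read 'r': C → A
  read 'r': A → B
  read 'q': B → B
  read 'q': B → B
  read 'q': B → B
  read 'r': B → B
  read 'q': B → B
  end B, accepted
w4:
  start at F
  read 'p': F → A
  read 'r': A → B
  read 'r': B → B
  read 'p': B → B
  read 'r': B → B
  read 'p': B → B
  read 'p': B → B
  read 'r': B → B
  read 'r': B → B
  read 'p': B → B
  read 'r': B → B
  read 'r': B → B
  end B, accepted
w5:
  start at F
  read 'p': F → A
  read 'q': A → C
  read 'p': C → F
  read 'p': F → A
  read 'q': A → C
  read 'r': C → A
  read 'p': A → E
  read 'q': E → C
  end C, accepted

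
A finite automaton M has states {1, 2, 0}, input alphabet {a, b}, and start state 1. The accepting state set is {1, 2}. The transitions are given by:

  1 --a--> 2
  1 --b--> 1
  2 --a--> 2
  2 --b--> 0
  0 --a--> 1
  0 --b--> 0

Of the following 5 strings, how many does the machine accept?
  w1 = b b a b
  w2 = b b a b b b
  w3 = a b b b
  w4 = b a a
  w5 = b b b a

2

w1: Trace: 1 -b-> 1 -b-> 1 -a-> 2 -b-> 0  → end 0, rejected
w2: Trace: 1 -b-> 1 -b-> 1 -a-> 2 -b-> 0 -b-> 0 -b-> 0  → end 0, rejected
w3: Trace: 1 -a-> 2 -b-> 0 -b-> 0 -b-> 0  → end 0, rejected
w4: Trace: 1 -b-> 1 -a-> 2 -a-> 2  → end 2, accepted
w5: Trace: 1 -b-> 1 -b-> 1 -b-> 1 -a-> 2  → end 2, accepted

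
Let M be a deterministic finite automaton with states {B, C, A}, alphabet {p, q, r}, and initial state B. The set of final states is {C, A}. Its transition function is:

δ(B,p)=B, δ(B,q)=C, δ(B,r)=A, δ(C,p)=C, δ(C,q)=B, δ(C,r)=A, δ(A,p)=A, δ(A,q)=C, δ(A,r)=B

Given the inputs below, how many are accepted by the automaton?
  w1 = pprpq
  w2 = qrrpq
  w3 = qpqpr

3

w1:
  start at B
  read 'p': B → B
  read 'p': B → B
  read 'r': B → A
  read 'p': A → A
  read 'q': A → C
  end C, accepted
w2:
  start at B
  read 'q': B → C
  read 'r': C → A
  read 'r': A → B
  read 'p': B → B
  read 'q': B → C
  end C, accepted
w3:
  start at B
  read 'q': B → C
  read 'p': C → C
  read 'q': C → B
  read 'p': B → B
  read 'r': B → A
  end A, accepted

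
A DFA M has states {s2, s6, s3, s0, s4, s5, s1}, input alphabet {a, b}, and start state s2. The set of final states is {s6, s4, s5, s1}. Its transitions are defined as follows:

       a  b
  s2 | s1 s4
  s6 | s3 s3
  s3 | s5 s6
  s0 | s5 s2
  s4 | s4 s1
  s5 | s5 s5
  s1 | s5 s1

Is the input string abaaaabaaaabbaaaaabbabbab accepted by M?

Trace: s2 -a-> s1 -b-> s1 -a-> s5 -a-> s5 -a-> s5 -a-> s5 -b-> s5 -a-> s5 -a-> s5 -a-> s5 -a-> s5 -b-> s5 -b-> s5 -a-> s5 -a-> s5 -a-> s5 -a-> s5 -a-> s5 -b-> s5 -b-> s5 -a-> s5 -b-> s5 -b-> s5 -a-> s5 -b-> s5
End state s5 is accepting.

Yes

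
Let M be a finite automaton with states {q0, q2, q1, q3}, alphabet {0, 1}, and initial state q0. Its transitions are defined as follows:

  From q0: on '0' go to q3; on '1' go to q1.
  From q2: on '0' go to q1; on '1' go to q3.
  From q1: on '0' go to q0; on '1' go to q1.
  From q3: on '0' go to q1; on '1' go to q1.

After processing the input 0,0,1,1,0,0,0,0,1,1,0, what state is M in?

Trace: q0 -0-> q3 -0-> q1 -1-> q1 -1-> q1 -0-> q0 -0-> q3 -0-> q1 -0-> q0 -1-> q1 -1-> q1 -0-> q0

q0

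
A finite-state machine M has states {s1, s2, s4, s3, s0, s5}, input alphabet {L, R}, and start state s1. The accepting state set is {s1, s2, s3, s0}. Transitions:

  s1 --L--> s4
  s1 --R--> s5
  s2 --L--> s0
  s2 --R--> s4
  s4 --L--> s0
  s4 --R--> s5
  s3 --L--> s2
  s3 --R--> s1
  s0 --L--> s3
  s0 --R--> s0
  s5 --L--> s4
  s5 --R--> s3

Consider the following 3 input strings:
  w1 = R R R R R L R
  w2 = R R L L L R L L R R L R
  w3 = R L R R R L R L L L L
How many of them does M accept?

2

w1: Trace: s1 -R-> s5 -R-> s3 -R-> s1 -R-> s5 -R-> s3 -L-> s2 -R-> s4  → end s4, rejected
w2: Trace: s1 -R-> s5 -R-> s3 -L-> s2 -L-> s0 -L-> s3 -R-> s1 -L-> s4 -L-> s0 -R-> s0 -R-> s0 -L-> s3 -R-> s1  → end s1, accepted
w3: Trace: s1 -R-> s5 -L-> s4 -R-> s5 -R-> s3 -R-> s1 -L-> s4 -R-> s5 -L-> s4 -L-> s0 -L-> s3 -L-> s2  → end s2, accepted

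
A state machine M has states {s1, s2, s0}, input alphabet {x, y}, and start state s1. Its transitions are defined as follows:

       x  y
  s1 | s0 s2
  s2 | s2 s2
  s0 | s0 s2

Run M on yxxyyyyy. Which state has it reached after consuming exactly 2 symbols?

s2

start at s1
read 'y': s1 → s2
read 'x': s2 → s2
After 2 symbols: s2.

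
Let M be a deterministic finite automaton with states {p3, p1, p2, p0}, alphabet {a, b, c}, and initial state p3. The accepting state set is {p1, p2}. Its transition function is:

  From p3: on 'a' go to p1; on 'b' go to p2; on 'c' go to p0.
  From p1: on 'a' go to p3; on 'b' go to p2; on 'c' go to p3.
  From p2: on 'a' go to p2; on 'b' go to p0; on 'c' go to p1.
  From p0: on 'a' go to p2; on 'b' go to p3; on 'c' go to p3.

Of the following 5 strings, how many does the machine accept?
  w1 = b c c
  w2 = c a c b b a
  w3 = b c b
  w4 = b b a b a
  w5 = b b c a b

w1: Trace: p3 -b-> p2 -c-> p1 -c-> p3  → end p3, rejected
w2: Trace: p3 -c-> p0 -a-> p2 -c-> p1 -b-> p2 -b-> p0 -a-> p2  → end p2, accepted
w3: Trace: p3 -b-> p2 -c-> p1 -b-> p2  → end p2, accepted
w4: Trace: p3 -b-> p2 -b-> p0 -a-> p2 -b-> p0 -a-> p2  → end p2, accepted
w5: Trace: p3 -b-> p2 -b-> p0 -c-> p3 -a-> p1 -b-> p2  → end p2, accepted

4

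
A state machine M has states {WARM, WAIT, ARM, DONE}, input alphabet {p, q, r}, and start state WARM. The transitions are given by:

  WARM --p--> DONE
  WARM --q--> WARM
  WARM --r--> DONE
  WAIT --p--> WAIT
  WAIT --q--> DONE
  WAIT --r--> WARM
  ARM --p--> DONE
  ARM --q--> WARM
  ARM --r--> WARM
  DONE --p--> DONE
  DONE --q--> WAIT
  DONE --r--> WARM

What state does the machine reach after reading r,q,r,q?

WARM

Trace: WARM -r-> DONE -q-> WAIT -r-> WARM -q-> WARM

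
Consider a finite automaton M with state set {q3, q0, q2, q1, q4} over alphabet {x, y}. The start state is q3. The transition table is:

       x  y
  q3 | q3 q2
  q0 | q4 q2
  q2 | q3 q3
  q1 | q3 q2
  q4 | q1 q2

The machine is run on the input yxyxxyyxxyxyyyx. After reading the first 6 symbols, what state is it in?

q3 → q2 → q3 → q2 → q3 → q3 → q2
After 6 symbols: q2.

q2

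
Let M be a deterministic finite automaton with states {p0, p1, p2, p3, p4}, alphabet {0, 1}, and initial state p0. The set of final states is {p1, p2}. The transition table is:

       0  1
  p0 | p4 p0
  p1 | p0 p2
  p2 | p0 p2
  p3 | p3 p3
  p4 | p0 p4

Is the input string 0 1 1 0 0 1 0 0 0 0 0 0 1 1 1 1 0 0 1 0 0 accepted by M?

No

p0 → p4 → p4 → p4 → p0 → p4 → p4 → p0 → p4 → p0 → p4 → p0 → p4 → p4 → p4 → p4 → p4 → p0 → p4 → p4 → p0 → p4
End state p4 is not accepting.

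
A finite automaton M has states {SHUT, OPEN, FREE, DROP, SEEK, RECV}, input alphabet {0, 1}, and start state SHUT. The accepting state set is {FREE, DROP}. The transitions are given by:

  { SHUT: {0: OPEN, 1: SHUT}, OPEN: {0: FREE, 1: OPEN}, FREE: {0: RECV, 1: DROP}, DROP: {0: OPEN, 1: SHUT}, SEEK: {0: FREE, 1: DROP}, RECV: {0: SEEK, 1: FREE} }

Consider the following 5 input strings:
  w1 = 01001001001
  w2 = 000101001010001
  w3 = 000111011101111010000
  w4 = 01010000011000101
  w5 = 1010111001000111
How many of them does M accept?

w1: SHUT → OPEN → OPEN → FREE → RECV → FREE → RECV → SEEK → DROP → OPEN → FREE → DROP  → end DROP, accepted
w2: SHUT → OPEN → FREE → RECV → FREE → RECV → FREE → RECV → SEEK → DROP → OPEN → OPEN → FREE → RECV → SEEK → DROP  → end DROP, accepted
w3: SHUT → OPEN → FREE → RECV → FREE → DROP → SHUT → OPEN → OPEN → OPEN → OPEN → FREE → DROP → SHUT → SHUT → SHUT → OPEN → OPEN → FREE → RECV → SEEK → FREE  → end FREE, accepted
w4: SHUT → OPEN → OPEN → FREE → DROP → OPEN → FREE → RECV → SEEK → FREE → DROP → SHUT → OPEN → FREE → RECV → FREE → RECV → FREE  → end FREE, accepted
w5: SHUT → SHUT → OPEN → OPEN → FREE → DROP → SHUT → SHUT → OPEN → FREE → DROP → OPEN → FREE → RECV → FREE → DROP → SHUT  → end SHUT, rejected

4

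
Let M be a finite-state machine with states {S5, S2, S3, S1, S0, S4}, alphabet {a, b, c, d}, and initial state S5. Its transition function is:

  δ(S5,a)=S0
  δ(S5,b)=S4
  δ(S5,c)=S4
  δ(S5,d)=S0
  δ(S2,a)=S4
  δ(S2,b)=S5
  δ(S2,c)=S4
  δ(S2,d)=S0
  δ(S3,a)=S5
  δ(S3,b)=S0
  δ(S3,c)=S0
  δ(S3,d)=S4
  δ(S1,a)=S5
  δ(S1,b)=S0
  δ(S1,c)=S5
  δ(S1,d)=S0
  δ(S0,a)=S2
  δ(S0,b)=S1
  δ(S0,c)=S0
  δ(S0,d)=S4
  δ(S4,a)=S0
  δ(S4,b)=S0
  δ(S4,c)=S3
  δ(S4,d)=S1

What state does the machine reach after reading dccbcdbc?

S5 → S0 → S0 → S0 → S1 → S5 → S0 → S1 → S5

S5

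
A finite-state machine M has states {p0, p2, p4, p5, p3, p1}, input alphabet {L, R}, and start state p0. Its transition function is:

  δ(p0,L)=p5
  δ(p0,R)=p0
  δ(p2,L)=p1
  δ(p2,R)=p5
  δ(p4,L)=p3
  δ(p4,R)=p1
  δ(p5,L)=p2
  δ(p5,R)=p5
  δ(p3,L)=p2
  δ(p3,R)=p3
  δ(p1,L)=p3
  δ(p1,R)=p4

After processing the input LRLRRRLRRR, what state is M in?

p5

start at p0
read 'L': p0 → p5
read 'R': p5 → p5
read 'L': p5 → p2
read 'R': p2 → p5
read 'R': p5 → p5
read 'R': p5 → p5
read 'L': p5 → p2
read 'R': p2 → p5
read 'R': p5 → p5
read 'R': p5 → p5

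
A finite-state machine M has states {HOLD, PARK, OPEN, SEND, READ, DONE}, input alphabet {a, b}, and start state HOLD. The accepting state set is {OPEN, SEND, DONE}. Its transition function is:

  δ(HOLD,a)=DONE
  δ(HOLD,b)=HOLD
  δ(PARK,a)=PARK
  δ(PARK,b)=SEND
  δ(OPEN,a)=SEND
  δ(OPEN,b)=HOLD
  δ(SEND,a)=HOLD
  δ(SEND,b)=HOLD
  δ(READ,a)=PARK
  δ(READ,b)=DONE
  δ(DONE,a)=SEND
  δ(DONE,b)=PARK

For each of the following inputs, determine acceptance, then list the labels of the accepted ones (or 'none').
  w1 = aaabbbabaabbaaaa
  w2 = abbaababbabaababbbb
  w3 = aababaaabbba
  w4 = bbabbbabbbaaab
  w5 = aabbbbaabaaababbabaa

w1: Trace: HOLD -a-> DONE -a-> SEND -a-> HOLD -b-> HOLD -b-> HOLD -b-> HOLD -a-> DONE -b-> PARK -a-> PARK -a-> PARK -b-> SEND -b-> HOLD -a-> DONE -a-> SEND -a-> HOLD -a-> DONE  → end DONE, accepted
w2: Trace: HOLD -a-> DONE -b-> PARK -b-> SEND -a-> HOLD -a-> DONE -b-> PARK -a-> PARK -b-> SEND -b-> HOLD -a-> DONE -b-> PARK -a-> PARK -a-> PARK -b-> SEND -a-> HOLD -b-> HOLD -b-> HOLD -b-> HOLD -b-> HOLD  → end HOLD, rejected
w3: Trace: HOLD -a-> DONE -a-> SEND -b-> HOLD -a-> DONE -b-> PARK -a-> PARK -a-> PARK -a-> PARK -b-> SEND -b-> HOLD -b-> HOLD -a-> DONE  → end DONE, accepted
w4: Trace: HOLD -b-> HOLD -b-> HOLD -a-> DONE -b-> PARK -b-> SEND -b-> HOLD -a-> DONE -b-> PARK -b-> SEND -b-> HOLD -a-> DONE -a-> SEND -a-> HOLD -b-> HOLD  → end HOLD, rejected
w5: Trace: HOLD -a-> DONE -a-> SEND -b-> HOLD -b-> HOLD -b-> HOLD -b-> HOLD -a-> DONE -a-> SEND -b-> HOLD -a-> DONE -a-> SEND -a-> HOLD -b-> HOLD -a-> DONE -b-> PARK -b-> SEND -a-> HOLD -b-> HOLD -a-> DONE -a-> SEND  → end SEND, accepted

w1, w3, w5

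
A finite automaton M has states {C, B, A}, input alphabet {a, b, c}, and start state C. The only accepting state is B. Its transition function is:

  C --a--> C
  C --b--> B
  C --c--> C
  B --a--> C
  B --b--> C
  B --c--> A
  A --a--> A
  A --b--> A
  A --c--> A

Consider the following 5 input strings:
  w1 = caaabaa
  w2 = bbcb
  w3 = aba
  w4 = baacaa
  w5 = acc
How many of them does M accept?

1

w1: Trace: C -c-> C -a-> C -a-> C -a-> C -b-> B -a-> C -a-> C  → end C, rejected
w2: Trace: C -b-> B -b-> C -c-> C -b-> B  → end B, accepted
w3: Trace: C -a-> C -b-> B -a-> C  → end C, rejected
w4: Trace: C -b-> B -a-> C -a-> C -c-> C -a-> C -a-> C  → end C, rejected
w5: Trace: C -a-> C -c-> C -c-> C  → end C, rejected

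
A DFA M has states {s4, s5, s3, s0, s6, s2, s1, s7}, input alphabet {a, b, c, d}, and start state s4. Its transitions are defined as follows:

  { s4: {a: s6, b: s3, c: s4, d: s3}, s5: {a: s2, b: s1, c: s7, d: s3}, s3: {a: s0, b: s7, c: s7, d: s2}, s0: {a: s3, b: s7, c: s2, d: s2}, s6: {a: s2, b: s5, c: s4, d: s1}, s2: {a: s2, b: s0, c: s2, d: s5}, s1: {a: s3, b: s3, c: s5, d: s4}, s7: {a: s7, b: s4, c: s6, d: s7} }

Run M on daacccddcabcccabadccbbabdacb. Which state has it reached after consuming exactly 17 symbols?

s4 → s3 → s0 → s3 → s7 → s6 → s4 → s3 → s2 → s2 → s2 → s0 → s2 → s2 → s2 → s2 → s0 → s3
After 17 symbols: s3.

s3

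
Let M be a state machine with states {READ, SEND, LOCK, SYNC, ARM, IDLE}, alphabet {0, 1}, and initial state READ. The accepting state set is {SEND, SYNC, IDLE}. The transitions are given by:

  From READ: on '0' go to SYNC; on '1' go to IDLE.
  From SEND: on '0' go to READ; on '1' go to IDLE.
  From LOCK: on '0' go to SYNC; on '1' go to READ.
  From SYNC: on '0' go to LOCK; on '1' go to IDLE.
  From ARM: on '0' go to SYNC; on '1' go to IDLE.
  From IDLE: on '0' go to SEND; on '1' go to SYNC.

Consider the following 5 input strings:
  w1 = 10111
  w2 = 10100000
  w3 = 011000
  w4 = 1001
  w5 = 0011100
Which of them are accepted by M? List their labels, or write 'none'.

w1, w2, w4, w5

w1: READ → IDLE → SEND → IDLE → SYNC → IDLE  → end IDLE, accepted
w2: READ → IDLE → SEND → IDLE → SEND → READ → SYNC → LOCK → SYNC  → end SYNC, accepted
w3: READ → SYNC → IDLE → SYNC → LOCK → SYNC → LOCK  → end LOCK, rejected
w4: READ → IDLE → SEND → READ → IDLE  → end IDLE, accepted
w5: READ → SYNC → LOCK → READ → IDLE → SYNC → LOCK → SYNC  → end SYNC, accepted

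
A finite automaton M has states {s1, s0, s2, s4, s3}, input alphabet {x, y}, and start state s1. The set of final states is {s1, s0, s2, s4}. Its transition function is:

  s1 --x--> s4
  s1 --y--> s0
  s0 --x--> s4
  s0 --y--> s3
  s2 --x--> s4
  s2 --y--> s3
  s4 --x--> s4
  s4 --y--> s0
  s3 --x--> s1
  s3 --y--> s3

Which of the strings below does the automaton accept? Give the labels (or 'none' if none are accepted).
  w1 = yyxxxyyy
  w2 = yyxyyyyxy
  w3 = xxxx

w1: Trace: s1 -y-> s0 -y-> s3 -x-> s1 -x-> s4 -x-> s4 -y-> s0 -y-> s3 -y-> s3  → end s3, rejected
w2: Trace: s1 -y-> s0 -y-> s3 -x-> s1 -y-> s0 -y-> s3 -y-> s3 -y-> s3 -x-> s1 -y-> s0  → end s0, accepted
w3: Trace: s1 -x-> s4 -x-> s4 -x-> s4 -x-> s4  → end s4, accepted

w2, w3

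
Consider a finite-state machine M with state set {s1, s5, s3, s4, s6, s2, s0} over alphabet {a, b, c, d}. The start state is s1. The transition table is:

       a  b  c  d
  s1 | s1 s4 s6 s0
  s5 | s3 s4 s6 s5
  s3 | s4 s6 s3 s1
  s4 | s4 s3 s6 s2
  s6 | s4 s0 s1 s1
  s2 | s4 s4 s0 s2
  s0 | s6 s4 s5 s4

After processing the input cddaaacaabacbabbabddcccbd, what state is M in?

s2

start at s1
read 'c': s1 → s6
read 'd': s6 → s1
read 'd': s1 → s0
read 'a': s0 → s6
read 'a': s6 → s4
read 'a': s4 → s4
read 'c': s4 → s6
read 'a': s6 → s4
read 'a': s4 → s4
read 'b': s4 → s3
read 'a': s3 → s4
read 'c': s4 → s6
read 'b': s6 → s0
read 'a': s0 → s6
read 'b': s6 → s0
read 'b': s0 → s4
read 'a': s4 → s4
read 'b': s4 → s3
read 'd': s3 → s1
read 'd': s1 → s0
read 'c': s0 → s5
read 'c': s5 → s6
read 'c': s6 → s1
read 'b': s1 → s4
read 'd': s4 → s2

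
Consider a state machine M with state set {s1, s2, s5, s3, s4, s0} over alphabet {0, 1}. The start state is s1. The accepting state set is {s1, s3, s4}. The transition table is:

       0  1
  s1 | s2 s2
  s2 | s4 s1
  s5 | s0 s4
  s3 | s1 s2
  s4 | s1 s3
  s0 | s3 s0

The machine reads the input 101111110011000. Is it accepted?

start at s1
read '1': s1 → s2
read '0': s2 → s4
read '1': s4 → s3
read '1': s3 → s2
read '1': s2 → s1
read '1': s1 → s2
read '1': s2 → s1
read '1': s1 → s2
read '0': s2 → s4
read '0': s4 → s1
read '1': s1 → s2
read '1': s2 → s1
read '0': s1 → s2
read '0': s2 → s4
read '0': s4 → s1
End state s1 is accepting.

Yes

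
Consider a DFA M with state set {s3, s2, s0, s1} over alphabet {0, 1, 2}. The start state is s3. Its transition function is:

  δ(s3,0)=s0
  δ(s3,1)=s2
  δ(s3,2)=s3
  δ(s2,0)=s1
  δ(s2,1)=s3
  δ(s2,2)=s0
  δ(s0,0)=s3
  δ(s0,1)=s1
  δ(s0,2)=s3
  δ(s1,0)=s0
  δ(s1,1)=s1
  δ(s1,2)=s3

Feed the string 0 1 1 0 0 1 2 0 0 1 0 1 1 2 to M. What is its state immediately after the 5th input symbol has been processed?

s3

s3 → s0 → s1 → s1 → s0 → s3
After 5 symbols: s3.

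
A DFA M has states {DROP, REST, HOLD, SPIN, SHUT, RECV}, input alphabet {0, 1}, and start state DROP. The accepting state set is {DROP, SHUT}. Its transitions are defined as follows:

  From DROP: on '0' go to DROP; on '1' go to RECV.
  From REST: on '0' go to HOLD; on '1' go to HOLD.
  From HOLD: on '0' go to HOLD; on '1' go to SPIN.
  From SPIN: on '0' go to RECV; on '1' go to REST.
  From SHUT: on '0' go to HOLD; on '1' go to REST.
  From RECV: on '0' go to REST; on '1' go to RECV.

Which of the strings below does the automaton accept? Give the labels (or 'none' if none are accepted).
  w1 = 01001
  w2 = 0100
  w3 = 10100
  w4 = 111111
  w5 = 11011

none

w1: Trace: DROP -0-> DROP -1-> RECV -0-> REST -0-> HOLD -1-> SPIN  → end SPIN, rejected
w2: Trace: DROP -0-> DROP -1-> RECV -0-> REST -0-> HOLD  → end HOLD, rejected
w3: Trace: DROP -1-> RECV -0-> REST -1-> HOLD -0-> HOLD -0-> HOLD  → end HOLD, rejected
w4: Trace: DROP -1-> RECV -1-> RECV -1-> RECV -1-> RECV -1-> RECV -1-> RECV  → end RECV, rejected
w5: Trace: DROP -1-> RECV -1-> RECV -0-> REST -1-> HOLD -1-> SPIN  → end SPIN, rejected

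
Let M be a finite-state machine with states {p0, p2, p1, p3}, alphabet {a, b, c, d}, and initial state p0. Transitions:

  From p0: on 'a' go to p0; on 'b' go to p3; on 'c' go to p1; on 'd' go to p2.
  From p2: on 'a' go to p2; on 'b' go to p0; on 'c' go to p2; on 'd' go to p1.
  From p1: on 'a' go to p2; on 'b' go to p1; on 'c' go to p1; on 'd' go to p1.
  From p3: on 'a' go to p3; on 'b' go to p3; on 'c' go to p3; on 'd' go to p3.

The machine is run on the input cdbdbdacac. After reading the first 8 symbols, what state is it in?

Trace: p0 -c-> p1 -d-> p1 -b-> p1 -d-> p1 -b-> p1 -d-> p1 -a-> p2 -c-> p2
After 8 symbols: p2.

p2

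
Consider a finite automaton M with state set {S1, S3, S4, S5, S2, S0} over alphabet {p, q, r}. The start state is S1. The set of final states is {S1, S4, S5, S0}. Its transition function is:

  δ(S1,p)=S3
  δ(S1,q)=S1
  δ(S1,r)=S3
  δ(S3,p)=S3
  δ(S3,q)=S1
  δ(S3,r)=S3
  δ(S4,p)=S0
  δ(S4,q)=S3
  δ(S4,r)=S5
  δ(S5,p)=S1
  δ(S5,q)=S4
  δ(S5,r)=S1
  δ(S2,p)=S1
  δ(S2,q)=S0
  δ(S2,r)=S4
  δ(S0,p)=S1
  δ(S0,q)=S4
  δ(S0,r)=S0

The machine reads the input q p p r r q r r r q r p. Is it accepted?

No

Trace: S1 -q-> S1 -p-> S3 -p-> S3 -r-> S3 -r-> S3 -q-> S1 -r-> S3 -r-> S3 -r-> S3 -q-> S1 -r-> S3 -p-> S3
End state S3 is not accepting.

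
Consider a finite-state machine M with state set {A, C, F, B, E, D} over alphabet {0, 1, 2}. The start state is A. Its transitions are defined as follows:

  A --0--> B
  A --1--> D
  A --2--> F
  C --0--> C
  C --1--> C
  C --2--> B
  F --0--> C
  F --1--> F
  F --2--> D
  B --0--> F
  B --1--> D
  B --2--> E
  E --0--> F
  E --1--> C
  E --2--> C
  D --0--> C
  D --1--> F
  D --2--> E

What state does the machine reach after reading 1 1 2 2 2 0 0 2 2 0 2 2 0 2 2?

A → D → F → D → E → C → C → C → B → E → F → D → E → F → D → E

E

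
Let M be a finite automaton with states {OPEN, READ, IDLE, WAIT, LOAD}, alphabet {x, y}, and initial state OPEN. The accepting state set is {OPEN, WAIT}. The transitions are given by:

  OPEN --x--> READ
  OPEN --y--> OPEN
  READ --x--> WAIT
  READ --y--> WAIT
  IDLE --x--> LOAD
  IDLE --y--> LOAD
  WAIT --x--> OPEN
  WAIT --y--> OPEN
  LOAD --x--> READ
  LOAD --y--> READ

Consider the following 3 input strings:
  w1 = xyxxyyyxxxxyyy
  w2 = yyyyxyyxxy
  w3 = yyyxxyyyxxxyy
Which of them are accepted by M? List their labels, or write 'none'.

w1:
  start at OPEN
  read 'x': OPEN → READ
  read 'y': READ → WAIT
  read 'x': WAIT → OPEN
  read 'x': OPEN → READ
  read 'y': READ → WAIT
  read 'y': WAIT → OPEN
  read 'y': OPEN → OPEN
  read 'x': OPEN → READ
  read 'x': READ → WAIT
  read 'x': WAIT → OPEN
  read 'x': OPEN → READ
  read 'y': READ → WAIT
  read 'y': WAIT → OPEN
  read 'y': OPEN → OPEN
  end OPEN, accepted
w2:
  start at OPEN
  read 'y': OPEN → OPEN
  read 'y': OPEN → OPEN
  read 'y': OPEN → OPEN
  read 'y': OPEN → OPEN
  read 'x': OPEN → READ
  read 'y': READ → WAIT
  read 'y': WAIT → OPEN
  read 'x': OPEN → READ
  read 'x': READ → WAIT
  read 'y': WAIT → OPEN
  end OPEN, accepted
w3:
  start at OPEN
  read 'y': OPEN → OPEN
  read 'y': OPEN → OPEN
  read 'y': OPEN → OPEN
  read 'x': OPEN → READ
  read 'x': READ → WAIT
  read 'y': WAIT → OPEN
  read 'y': OPEN → OPEN
  read 'y': OPEN → OPEN
  read 'x': OPEN → READ
  read 'x': READ → WAIT
  read 'x': WAIT → OPEN
  read 'y': OPEN → OPEN
  read 'y': OPEN → OPEN
  end OPEN, accepted

w1, w2, w3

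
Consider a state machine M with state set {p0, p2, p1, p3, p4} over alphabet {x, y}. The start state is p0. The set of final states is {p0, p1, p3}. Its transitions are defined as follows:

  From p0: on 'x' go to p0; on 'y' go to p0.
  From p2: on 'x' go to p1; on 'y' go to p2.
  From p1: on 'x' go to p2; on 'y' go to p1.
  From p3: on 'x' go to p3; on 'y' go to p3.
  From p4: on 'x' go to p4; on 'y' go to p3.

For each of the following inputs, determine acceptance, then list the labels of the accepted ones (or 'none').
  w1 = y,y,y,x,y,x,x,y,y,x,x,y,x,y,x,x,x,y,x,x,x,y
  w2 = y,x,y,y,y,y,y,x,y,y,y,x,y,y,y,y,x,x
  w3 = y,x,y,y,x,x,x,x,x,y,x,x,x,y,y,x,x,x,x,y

w1: p0 → p0 → p0 → p0 → p0 → p0 → p0 → p0 → p0 → p0 → p0 → p0 → p0 → p0 → p0 → p0 → p0 → p0 → p0 → p0 → p0 → p0 → p0  → end p0, accepted
w2: p0 → p0 → p0 → p0 → p0 → p0 → p0 → p0 → p0 → p0 → p0 → p0 → p0 → p0 → p0 → p0 → p0 → p0 → p0  → end p0, accepted
w3: p0 → p0 → p0 → p0 → p0 → p0 → p0 → p0 → p0 → p0 → p0 → p0 → p0 → p0 → p0 → p0 → p0 → p0 → p0 → p0 → p0  → end p0, accepted

w1, w2, w3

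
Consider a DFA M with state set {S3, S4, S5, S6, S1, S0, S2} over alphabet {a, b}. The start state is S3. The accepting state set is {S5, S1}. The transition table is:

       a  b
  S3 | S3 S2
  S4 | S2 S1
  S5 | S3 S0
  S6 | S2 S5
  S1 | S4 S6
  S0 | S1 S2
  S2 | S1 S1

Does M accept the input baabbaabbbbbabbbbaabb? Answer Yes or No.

No

start at S3
read 'b': S3 → S2
read 'a': S2 → S1
read 'a': S1 → S4
read 'b': S4 → S1
read 'b': S1 → S6
read 'a': S6 → S2
read 'a': S2 → S1
read 'b': S1 → S6
read 'b': S6 → S5
read 'b': S5 → S0
read 'b': S0 → S2
read 'b': S2 → S1
read 'a': S1 → S4
read 'b': S4 → S1
read 'b': S1 → S6
read 'b': S6 → S5
read 'b': S5 → S0
read 'a': S0 → S1
read 'a': S1 → S4
read 'b': S4 → S1
read 'b': S1 → S6
End state S6 is not accepting.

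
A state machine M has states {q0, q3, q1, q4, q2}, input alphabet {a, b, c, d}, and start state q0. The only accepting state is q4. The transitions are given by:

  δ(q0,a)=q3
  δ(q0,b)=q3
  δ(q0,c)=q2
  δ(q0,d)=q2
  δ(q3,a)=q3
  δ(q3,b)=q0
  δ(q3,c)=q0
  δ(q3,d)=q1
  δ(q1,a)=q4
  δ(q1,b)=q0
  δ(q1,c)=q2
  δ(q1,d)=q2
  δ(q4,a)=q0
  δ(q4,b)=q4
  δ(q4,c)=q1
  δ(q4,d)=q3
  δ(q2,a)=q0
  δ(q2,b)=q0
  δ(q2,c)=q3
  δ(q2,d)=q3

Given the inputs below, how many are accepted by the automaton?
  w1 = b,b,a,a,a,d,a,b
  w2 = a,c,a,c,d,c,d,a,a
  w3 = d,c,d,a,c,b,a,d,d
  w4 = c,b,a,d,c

1

w1: q0 → q3 → q0 → q3 → q3 → q3 → q1 → q4 → q4  → end q4, accepted
w2: q0 → q3 → q0 → q3 → q0 → q2 → q3 → q1 → q4 → q0  → end q0, rejected
w3: q0 → q2 → q3 → q1 → q4 → q1 → q0 → q3 → q1 → q2  → end q2, rejected
w4: q0 → q2 → q0 → q3 → q1 → q2  → end q2, rejected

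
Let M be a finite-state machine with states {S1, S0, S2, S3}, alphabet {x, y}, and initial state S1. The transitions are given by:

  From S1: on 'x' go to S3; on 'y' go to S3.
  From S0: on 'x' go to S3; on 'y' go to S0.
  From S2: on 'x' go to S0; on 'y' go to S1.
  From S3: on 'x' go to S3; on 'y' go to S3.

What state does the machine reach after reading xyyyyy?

S3

S1 → S3 → S3 → S3 → S3 → S3 → S3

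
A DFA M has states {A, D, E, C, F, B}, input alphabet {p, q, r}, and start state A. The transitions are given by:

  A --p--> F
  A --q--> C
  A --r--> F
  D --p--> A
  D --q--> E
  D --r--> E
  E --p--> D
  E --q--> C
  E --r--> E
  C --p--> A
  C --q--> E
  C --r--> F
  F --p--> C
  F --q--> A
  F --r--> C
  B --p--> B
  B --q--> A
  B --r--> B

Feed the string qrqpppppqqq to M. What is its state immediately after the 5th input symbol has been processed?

C

A → C → F → A → F → C
After 5 symbols: C.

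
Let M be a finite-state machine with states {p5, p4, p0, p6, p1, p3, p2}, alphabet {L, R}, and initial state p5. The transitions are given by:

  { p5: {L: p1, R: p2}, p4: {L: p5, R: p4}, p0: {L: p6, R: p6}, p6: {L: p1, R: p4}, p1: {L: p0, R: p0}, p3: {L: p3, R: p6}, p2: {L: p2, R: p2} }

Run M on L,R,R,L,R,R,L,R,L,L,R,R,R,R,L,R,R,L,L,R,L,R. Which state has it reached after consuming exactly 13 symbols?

p5 → p1 → p0 → p6 → p1 → p0 → p6 → p1 → p0 → p6 → p1 → p0 → p6 → p4
After 13 symbols: p4.

p4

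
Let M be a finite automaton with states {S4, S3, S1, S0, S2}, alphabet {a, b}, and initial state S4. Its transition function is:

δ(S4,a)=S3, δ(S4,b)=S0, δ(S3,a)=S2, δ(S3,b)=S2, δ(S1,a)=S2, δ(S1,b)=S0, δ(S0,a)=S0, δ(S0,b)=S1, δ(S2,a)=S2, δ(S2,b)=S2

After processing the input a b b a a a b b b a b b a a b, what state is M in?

start at S4
read 'a': S4 → S3
read 'b': S3 → S2
read 'b': S2 → S2
read 'a': S2 → S2
read 'a': S2 → S2
read 'a': S2 → S2
read 'b': S2 → S2
read 'b': S2 → S2
read 'b': S2 → S2
read 'a': S2 → S2
read 'b': S2 → S2
read 'b': S2 → S2
read 'a': S2 → S2
read 'a': S2 → S2
read 'b': S2 → S2

S2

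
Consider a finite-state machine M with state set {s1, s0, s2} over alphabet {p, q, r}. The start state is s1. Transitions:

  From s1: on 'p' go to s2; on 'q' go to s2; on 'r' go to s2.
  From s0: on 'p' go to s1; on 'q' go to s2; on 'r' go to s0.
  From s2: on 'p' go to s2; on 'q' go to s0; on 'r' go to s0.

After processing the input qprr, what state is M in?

s0

start at s1
read 'q': s1 → s2
read 'p': s2 → s2
read 'r': s2 → s0
read 'r': s0 → s0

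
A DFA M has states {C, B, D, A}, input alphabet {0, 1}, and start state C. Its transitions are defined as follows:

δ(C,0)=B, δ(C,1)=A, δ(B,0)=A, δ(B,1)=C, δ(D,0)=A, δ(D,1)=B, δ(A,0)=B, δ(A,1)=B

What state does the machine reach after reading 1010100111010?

start at C
read '1': C → A
read '0': A → B
read '1': B → C
read '0': C → B
read '1': B → C
read '0': C → B
read '0': B → A
read '1': A → B
read '1': B → C
read '1': C → A
read '0': A → B
read '1': B → C
read '0': C → B

B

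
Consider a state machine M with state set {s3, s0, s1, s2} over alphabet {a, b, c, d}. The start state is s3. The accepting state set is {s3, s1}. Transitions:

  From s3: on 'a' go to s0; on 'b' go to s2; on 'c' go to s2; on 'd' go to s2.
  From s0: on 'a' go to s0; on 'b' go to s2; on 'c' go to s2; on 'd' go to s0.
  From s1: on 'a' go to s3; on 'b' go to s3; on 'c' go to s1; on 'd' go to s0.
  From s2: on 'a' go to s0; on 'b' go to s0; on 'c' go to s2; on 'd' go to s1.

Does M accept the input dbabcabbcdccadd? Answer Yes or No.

Trace: s3 -d-> s2 -b-> s0 -a-> s0 -b-> s2 -c-> s2 -a-> s0 -b-> s2 -b-> s0 -c-> s2 -d-> s1 -c-> s1 -c-> s1 -a-> s3 -d-> s2 -d-> s1
End state s1 is accepting.

Yes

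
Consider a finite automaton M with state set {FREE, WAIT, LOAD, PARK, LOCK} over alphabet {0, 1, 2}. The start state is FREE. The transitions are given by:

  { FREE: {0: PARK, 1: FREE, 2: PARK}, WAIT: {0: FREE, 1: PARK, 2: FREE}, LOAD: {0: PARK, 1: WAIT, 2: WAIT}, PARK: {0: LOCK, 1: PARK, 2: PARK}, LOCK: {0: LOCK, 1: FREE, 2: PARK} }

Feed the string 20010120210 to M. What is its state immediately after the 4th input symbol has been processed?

FREE

Trace: FREE -2-> PARK -0-> LOCK -0-> LOCK -1-> FREE
After 4 symbols: FREE.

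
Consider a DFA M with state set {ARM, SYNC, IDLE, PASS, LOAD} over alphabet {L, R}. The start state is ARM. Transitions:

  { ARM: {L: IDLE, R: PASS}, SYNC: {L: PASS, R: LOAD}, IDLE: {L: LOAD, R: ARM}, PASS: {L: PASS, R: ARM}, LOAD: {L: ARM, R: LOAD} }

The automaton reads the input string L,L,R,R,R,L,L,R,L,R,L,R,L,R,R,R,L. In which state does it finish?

IDLE

ARM → IDLE → LOAD → LOAD → LOAD → LOAD → ARM → IDLE → ARM → IDLE → ARM → IDLE → ARM → IDLE → ARM → PASS → ARM → IDLE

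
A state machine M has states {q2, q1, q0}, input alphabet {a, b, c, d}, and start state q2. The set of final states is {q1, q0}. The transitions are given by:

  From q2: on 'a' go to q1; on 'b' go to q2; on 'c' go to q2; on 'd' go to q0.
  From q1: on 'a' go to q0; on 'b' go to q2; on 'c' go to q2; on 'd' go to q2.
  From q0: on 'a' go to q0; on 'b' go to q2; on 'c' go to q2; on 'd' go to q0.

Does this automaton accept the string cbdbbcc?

q2 → q2 → q2 → q0 → q2 → q2 → q2 → q2
End state q2 is not accepting.

No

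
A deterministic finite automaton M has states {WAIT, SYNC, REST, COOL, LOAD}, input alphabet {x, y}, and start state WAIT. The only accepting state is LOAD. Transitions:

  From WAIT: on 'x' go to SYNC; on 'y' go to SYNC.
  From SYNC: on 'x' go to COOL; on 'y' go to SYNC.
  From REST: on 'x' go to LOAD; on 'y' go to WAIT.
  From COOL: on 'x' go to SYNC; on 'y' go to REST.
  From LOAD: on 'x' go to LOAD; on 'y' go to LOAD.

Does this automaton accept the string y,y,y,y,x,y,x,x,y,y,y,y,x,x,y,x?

WAIT → SYNC → SYNC → SYNC → SYNC → COOL → REST → LOAD → LOAD → LOAD → LOAD → LOAD → LOAD → LOAD → LOAD → LOAD → LOAD
End state LOAD is accepting.

Yes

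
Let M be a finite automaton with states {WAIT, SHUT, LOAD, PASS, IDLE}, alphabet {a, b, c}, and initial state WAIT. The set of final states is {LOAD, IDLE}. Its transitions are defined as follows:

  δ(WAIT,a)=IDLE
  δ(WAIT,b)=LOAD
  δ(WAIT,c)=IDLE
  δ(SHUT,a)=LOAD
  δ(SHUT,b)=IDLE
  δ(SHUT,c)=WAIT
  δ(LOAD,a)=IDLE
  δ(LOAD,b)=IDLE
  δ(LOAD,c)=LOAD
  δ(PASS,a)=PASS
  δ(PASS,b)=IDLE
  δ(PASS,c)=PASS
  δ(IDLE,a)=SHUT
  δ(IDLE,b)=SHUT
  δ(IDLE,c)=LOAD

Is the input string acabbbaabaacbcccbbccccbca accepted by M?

Trace: WAIT -a-> IDLE -c-> LOAD -a-> IDLE -b-> SHUT -b-> IDLE -b-> SHUT -a-> LOAD -a-> IDLE -b-> SHUT -a-> LOAD -a-> IDLE -c-> LOAD -b-> IDLE -c-> LOAD -c-> LOAD -c-> LOAD -b-> IDLE -b-> SHUT -c-> WAIT -c-> IDLE -c-> LOAD -c-> LOAD -b-> IDLE -c-> LOAD -a-> IDLE
End state IDLE is accepting.

Yes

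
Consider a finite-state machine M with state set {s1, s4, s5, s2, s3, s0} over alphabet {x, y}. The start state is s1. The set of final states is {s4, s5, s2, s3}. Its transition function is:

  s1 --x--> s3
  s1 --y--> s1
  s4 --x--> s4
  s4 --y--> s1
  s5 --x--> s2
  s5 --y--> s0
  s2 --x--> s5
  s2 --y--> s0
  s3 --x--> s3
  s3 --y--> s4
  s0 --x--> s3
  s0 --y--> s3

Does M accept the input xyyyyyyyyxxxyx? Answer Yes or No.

Yes

Trace: s1 -x-> s3 -y-> s4 -y-> s1 -y-> s1 -y-> s1 -y-> s1 -y-> s1 -y-> s1 -y-> s1 -x-> s3 -x-> s3 -x-> s3 -y-> s4 -x-> s4
End state s4 is accepting.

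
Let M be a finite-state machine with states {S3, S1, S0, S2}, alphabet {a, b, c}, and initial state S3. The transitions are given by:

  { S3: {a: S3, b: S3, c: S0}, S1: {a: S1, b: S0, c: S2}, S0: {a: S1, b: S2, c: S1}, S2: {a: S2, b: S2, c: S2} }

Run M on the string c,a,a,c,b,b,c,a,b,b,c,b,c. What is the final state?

S3 → S0 → S1 → S1 → S2 → S2 → S2 → S2 → S2 → S2 → S2 → S2 → S2 → S2

S2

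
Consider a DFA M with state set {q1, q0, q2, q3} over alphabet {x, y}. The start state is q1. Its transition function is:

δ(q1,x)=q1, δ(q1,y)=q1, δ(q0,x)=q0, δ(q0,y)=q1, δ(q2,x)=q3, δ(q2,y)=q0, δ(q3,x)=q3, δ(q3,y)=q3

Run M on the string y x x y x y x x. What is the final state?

q1 → q1 → q1 → q1 → q1 → q1 → q1 → q1 → q1

q1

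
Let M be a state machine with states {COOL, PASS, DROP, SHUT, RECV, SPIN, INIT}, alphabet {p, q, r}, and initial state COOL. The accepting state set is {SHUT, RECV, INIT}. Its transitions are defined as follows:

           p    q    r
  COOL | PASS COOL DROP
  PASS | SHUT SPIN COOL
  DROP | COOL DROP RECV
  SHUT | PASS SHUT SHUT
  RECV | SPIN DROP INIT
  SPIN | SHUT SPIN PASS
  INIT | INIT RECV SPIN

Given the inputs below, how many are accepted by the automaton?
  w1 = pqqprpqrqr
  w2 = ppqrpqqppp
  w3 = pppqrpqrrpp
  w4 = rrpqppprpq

2

w1:
  start at COOL
  read 'p': COOL → PASS
  read 'q': PASS → SPIN
  read 'q': SPIN → SPIN
  read 'p': SPIN → SHUT
  read 'r': SHUT → SHUT
  read 'p': SHUT → PASS
  read 'q': PASS → SPIN
  read 'r': SPIN → PASS
  read 'q': PASS → SPIN
  read 'r': SPIN → PASS
  end PASS, rejected
w2:
  start at COOL
  read 'p': COOL → PASS
  read 'p': PASS → SHUT
  read 'q': SHUT → SHUT
  read 'r': SHUT → SHUT
  read 'p': SHUT → PASS
  read 'q': PASS → SPIN
  read 'q': SPIN → SPIN
  read 'p': SPIN → SHUT
  read 'p': SHUT → PASS
  read 'p': PASS → SHUT
  end SHUT, accepted
w3:
  start at COOL
  read 'p': COOL → PASS
  read 'p': PASS → SHUT
  read 'p': SHUT → PASS
  read 'q': PASS → SPIN
  read 'r': SPIN → PASS
  read 'p': PASS → SHUT
  read 'q': SHUT → SHUT
  read 'r': SHUT → SHUT
  read 'r': SHUT → SHUT
  read 'p': SHUT → PASS
  read 'p': PASS → SHUT
  end SHUT, accepted
w4:
  start at COOL
  read 'r': COOL → DROP
  read 'r': DROP → RECV
  read 'p': RECV → SPIN
  read 'q': SPIN → SPIN
  read 'p': SPIN → SHUT
  read 'p': SHUT → PASS
  read 'p': PASS → SHUT
  read 'r': SHUT → SHUT
  read 'p': SHUT → PASS
  read 'q': PASS → SPIN
  end SPIN, rejected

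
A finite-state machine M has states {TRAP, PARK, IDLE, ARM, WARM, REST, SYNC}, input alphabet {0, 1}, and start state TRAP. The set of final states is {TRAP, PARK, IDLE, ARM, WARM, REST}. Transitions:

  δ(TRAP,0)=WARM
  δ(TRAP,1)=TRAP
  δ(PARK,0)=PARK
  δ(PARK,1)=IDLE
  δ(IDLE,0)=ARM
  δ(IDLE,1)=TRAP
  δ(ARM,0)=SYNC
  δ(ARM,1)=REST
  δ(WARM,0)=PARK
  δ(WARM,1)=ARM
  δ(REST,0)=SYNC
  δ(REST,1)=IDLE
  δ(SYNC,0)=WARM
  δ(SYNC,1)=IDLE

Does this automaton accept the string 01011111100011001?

start at TRAP
read '0': TRAP → WARM
read '1': WARM → ARM
read '0': ARM → SYNC
read '1': SYNC → IDLE
read '1': IDLE → TRAP
read '1': TRAP → TRAP
read '1': TRAP → TRAP
read '1': TRAP → TRAP
read '1': TRAP → TRAP
read '0': TRAP → WARM
read '0': WARM → PARK
read '0': PARK → PARK
read '1': PARK → IDLE
read '1': IDLE → TRAP
read '0': TRAP → WARM
read '0': WARM → PARK
read '1': PARK → IDLE
End state IDLE is accepting.

Yes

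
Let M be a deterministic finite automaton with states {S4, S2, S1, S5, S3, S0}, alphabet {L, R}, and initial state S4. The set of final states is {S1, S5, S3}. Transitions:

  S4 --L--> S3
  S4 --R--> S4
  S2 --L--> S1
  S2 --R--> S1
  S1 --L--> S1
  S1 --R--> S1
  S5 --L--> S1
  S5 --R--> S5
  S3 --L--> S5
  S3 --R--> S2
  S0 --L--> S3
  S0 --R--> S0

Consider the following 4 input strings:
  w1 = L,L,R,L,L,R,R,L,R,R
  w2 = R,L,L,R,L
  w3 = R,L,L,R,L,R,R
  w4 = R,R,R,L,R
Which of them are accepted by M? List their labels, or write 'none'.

w1, w2, w3

w1:
  start at S4
  read 'L': S4 → S3
  read 'L': S3 → S5
  read 'R': S5 → S5
  read 'L': S5 → S1
  read 'L': S1 → S1
  read 'R': S1 → S1
  read 'R': S1 → S1
  read 'L': S1 → S1
  read 'R': S1 → S1
  read 'R': S1 → S1
  end S1, accepted
w2:
  start at S4
  read 'R': S4 → S4
  read 'L': S4 → S3
  read 'L': S3 → S5
  read 'R': S5 → S5
  read 'L': S5 → S1
  end S1, accepted
w3:
  start at S4
  read 'R': S4 → S4
  read 'L': S4 → S3
  read 'L': S3 → S5
  read 'R': S5 → S5
  read 'L': S5 → S1
  read 'R': S1 → S1
  read 'R': S1 → S1
  end S1, accepted
w4:
  start at S4
  read 'R': S4 → S4
  read 'R': S4 → S4
  read 'R': S4 → S4
  read 'L': S4 → S3
  read 'R': S3 → S2
  end S2, rejected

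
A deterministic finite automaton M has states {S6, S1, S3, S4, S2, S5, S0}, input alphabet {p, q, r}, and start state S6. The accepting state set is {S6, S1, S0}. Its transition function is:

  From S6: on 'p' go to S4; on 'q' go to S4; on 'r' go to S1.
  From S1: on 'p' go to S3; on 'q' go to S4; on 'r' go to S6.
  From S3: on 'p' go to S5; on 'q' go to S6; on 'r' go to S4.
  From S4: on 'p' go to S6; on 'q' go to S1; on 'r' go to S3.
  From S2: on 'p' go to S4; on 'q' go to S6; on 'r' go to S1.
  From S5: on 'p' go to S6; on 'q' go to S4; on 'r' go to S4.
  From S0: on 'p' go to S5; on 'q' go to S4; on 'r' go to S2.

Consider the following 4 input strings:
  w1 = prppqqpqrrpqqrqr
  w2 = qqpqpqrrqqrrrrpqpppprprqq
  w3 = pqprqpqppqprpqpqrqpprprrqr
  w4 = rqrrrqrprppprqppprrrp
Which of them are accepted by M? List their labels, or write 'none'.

w1, w3

w1: Trace: S6 -p-> S4 -r-> S3 -p-> S5 -p-> S6 -q-> S4 -q-> S1 -p-> S3 -q-> S6 -r-> S1 -r-> S6 -p-> S4 -q-> S1 -q-> S4 -r-> S3 -q-> S6 -r-> S1  → end S1, accepted
w2: Trace: S6 -q-> S4 -q-> S1 -p-> S3 -q-> S6 -p-> S4 -q-> S1 -r-> S6 -r-> S1 -q-> S4 -q-> S1 -r-> S6 -r-> S1 -r-> S6 -r-> S1 -p-> S3 -q-> S6 -p-> S4 -p-> S6 -p-> S4 -p-> S6 -r-> S1 -p-> S3 -r-> S4 -q-> S1 -q-> S4  → end S4, rejected
w3: Trace: S6 -p-> S4 -q-> S1 -p-> S3 -r-> S4 -q-> S1 -p-> S3 -q-> S6 -p-> S4 -p-> S6 -q-> S4 -p-> S6 -r-> S1 -p-> S3 -q-> S6 -p-> S4 -q-> S1 -r-> S6 -q-> S4 -p-> S6 -p-> S4 -r-> S3 -p-> S5 -r-> S4 -r-> S3 -q-> S6 -r-> S1  → end S1, accepted
w4: Trace: S6 -r-> S1 -q-> S4 -r-> S3 -r-> S4 -r-> S3 -q-> S6 -r-> S1 -p-> S3 -r-> S4 -p-> S6 -p-> S4 -p-> S6 -r-> S1 -q-> S4 -p-> S6 -p-> S4 -p-> S6 -r-> S1 -r-> S6 -r-> S1 -p-> S3  → end S3, rejected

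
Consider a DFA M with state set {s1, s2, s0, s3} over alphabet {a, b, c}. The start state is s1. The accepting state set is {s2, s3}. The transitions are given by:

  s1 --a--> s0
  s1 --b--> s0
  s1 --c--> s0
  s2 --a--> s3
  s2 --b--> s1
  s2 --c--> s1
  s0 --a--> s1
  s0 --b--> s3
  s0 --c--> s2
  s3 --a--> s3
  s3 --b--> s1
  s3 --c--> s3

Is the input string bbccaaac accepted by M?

Yes

Trace: s1 -b-> s0 -b-> s3 -c-> s3 -c-> s3 -a-> s3 -a-> s3 -a-> s3 -c-> s3
End state s3 is accepting.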